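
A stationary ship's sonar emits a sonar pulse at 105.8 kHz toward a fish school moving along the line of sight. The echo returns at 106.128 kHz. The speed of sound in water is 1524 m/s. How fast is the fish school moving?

2.36 m/s

Double Doppler shift off a moving reflector: f₂ = f₀ · (v + u)/(v − u) (u > 0 toward emitter).
Rearranging, u = v · (f₂ − f₀)/(f₂ + f₀) = 1524 × 0.328/211.928 ≈ 2.36 m/s.
So the fish school is moving at 2.36 m/s toward the emitter.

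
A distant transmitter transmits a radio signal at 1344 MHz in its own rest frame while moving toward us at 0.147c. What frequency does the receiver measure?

Relativistic Doppler for frequency: f' = f₀ · √((1 + β)/(1 − β)).
f' = 1344 × √(1.1470/0.8530) = 1344 × 1.15960 ≈ 1558.5 MHz.

1558.5 MHz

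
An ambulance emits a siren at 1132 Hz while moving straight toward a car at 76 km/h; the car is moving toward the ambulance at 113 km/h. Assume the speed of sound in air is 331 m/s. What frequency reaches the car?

1324 Hz

76 km/h = 21.11 m/s; 113 km/h = 31.39 m/s.
With source approaching and observer approaching, f' = f · (v + v_o)/(v − v_s).
f' = 1132 × (331 + 31.39)/(331 − 21.11) = 1132 × 362.39/309.89 ≈ 1324 Hz.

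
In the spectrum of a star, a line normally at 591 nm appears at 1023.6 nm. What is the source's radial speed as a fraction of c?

0.500c

λ'/λ₀ = 1.7320 > 1 (redshift), so the source is receding.
λ'/λ₀ = √((1 + β)/(1 − β)) for a receding source ⇒ β = (r² − 1)/(r² + 1) with r = λ'/λ₀.
β = (2.9998 − 1)/(2.9998 + 1) ≈ 0.500.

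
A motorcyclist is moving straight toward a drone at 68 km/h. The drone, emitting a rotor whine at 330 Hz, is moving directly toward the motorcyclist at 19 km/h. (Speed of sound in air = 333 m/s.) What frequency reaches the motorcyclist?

354 Hz

19 km/h = 5.278 m/s; 68 km/h = 18.89 m/s.
Both move, so f' = f · (v + v_o)/(v − v_s).
f' = 330 × (333 + 18.89)/(333 − 5.278) = 330 × 351.89/327.72 ≈ 354 Hz.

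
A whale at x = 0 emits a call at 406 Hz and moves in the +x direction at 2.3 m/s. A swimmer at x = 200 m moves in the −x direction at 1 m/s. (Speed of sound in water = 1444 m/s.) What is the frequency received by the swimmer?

The observer lies on the +x side, so the source is heading toward the observer and the observer is heading toward the source.
Both move, so f' = f · (v + v_o)/(v − v_s).
f' = 406 × (1444 + 1)/(1444 − 2.3) = 406 × 1445/1441.7 ≈ 407 Hz.

407 Hz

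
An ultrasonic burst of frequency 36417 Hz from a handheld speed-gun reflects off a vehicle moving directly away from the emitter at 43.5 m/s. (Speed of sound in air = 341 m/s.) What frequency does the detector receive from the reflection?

28177 Hz

The vehicle first receives the wave as a moving observer: f₁ = f₀ · (v − u)/v = 36417 × (341 − 43.5)/341 ≈ 31771 Hz.
On reflection it acts as a source moving away from the stationary detector: f₂ = f₁ · v/(v + u) = 31771 × 341/384.5 ≈ 28177 Hz.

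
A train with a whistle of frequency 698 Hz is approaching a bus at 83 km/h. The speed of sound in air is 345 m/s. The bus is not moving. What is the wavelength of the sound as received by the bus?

83 km/h = 23.06 m/s.
With the source moving toward a stationary observer, f' = f · v/(v − v_s).
f' = 698 × 345/(345 − 23.06) ≈ 748 Hz.
λ' = v/f' = 345/747.986 ≈ 46.1 cm.

46.1 cm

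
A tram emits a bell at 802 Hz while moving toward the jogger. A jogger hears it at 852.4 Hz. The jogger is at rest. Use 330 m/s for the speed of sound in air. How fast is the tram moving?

f' = f · v/(v − v_s) ⇒ v_s = v · |1 − f/f'|.
v_s = 330 × |1 − 802/852.4| = 330 × 0.05913 ≈ 19.5 m/s.

19.5 m/s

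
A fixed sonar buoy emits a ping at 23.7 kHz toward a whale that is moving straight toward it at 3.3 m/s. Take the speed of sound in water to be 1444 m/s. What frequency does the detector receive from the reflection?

At the whale (a moving observer), f₁ = f₀ · (v + u)/v = 23.7 × 1447.3/1444 ≈ 23.8 kHz.
The reflection then acts as a moving source: f₂ = f₁ · v/(v − u) ≈ 23.8 kHz.
Equivalently f₂ = f₀ · (v + u)/(v − u).

23.8 kHz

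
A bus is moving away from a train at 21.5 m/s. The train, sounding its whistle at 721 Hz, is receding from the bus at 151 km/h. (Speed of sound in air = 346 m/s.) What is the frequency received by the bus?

151 km/h = 41.94 m/s.
General Doppler shift: f' = f · (v − v_o)/(v + v_s).
f' = 721 × (346 − 21.5)/(346 + 41.94) = 721 × 324.5/387.94 ≈ 603 Hz.

603 Hz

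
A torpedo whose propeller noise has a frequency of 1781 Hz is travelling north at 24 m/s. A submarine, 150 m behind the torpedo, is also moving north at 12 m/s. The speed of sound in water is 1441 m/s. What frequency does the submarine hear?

1766 Hz

The submarine is behind, so the torpedo is moving away from it while the submarine is moving toward the torpedo.
With source receding and observer approaching, f' = f · (v + v_o)/(v + v_s).
f' = 1781 × (1441 + 12)/(1441 + 24) = 1781 × 1453/1465 ≈ 1766 Hz.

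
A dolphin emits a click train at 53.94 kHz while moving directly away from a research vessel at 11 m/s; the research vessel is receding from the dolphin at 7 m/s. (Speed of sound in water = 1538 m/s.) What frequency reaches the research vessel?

53.3 kHz

General Doppler shift: f' = f · (v − v_o)/(v + v_s).
f' = 53.94 × (1538 − 7)/(1538 + 11) = 53.94 × 1531/1549 ≈ 53.3 kHz.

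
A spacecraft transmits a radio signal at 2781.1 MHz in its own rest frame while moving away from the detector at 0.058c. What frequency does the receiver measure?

Relativistic Doppler for frequency: f' = f₀ · √((1 − β)/(1 + β)).
f' = 2781.1 × √(0.9420/1.0580) = 2781.1 × 0.94359 ≈ 2624.2 MHz.

2624.2 MHz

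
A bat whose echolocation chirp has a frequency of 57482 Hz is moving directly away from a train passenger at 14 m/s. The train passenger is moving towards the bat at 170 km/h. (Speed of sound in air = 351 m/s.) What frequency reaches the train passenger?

170 km/h = 47.22 m/s.
General Doppler shift: f' = f · (v + v_o)/(v + v_s).
f' = 57482 × (351 + 47.22)/(351 + 14) = 57482 × 398.22/365 ≈ 62714 Hz.

62714 Hz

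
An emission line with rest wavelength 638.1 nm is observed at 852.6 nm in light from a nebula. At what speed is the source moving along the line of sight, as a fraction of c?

λ'/λ₀ = 1.3362 > 1 (redshift), so the source is receding.
λ'/λ₀ = √((1 + β)/(1 − β)) for a receding source ⇒ β = (r² − 1)/(r² + 1) with r = λ'/λ₀.
β = (1.7853 − 1)/(1.7853 + 1) ≈ 0.282.

0.282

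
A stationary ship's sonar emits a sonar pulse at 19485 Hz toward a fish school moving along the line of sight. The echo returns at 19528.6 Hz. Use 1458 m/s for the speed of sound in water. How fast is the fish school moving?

1.63 m/s

Double Doppler shift off a moving reflector: f₂ = f₀ · (v + u)/(v − u) (u > 0 toward emitter).
Rearranging, u = v · (f₂ − f₀)/(f₂ + f₀) = 1458 × 43.6/39013.6 ≈ 1.63 m/s.
So the fish school is moving at 1.63 m/s toward the emitter.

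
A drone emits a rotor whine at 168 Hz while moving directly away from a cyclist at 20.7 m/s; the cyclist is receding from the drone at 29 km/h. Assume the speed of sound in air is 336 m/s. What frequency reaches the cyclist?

154 Hz

29 km/h = 8.056 m/s.
With source receding and observer receding, f' = f · (v − v_o)/(v + v_s).
f' = 168 × (336 − 8.056)/(336 + 20.7) = 168 × 327.94/356.7 ≈ 154 Hz.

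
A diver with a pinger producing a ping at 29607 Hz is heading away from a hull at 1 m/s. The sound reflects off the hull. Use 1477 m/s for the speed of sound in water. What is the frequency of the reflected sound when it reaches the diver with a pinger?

29567 Hz

The hull receives the sound from a moving source: f₁ = f₀ · v/(v + v_e) = 29607 × 1477/1478 ≈ 29587 Hz.
On the return leg the diver with a pinger is a moving observer: f₂ = f₁ · (v − v_e)/v = 29587 × 1476/1477 ≈ 29567 Hz.
Equivalently f₂ = f₀ · (v − v_e)/(v + v_e).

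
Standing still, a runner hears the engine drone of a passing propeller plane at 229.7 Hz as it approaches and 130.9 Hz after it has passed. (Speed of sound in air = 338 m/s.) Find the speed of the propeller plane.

93 m/s

f₁/f₂ = (v + v_s)/(v − v_s), so v_s = v · (f₁ − f₂)/(f₁ + f₂).
v_s = 338 × (229.7 − 130.9)/(229.7 + 130.9) = 338 × 98.8/360.6 ≈ 93 m/s.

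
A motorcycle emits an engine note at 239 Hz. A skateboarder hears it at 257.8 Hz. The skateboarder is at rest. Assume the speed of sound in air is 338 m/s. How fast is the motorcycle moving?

24.6 m/s

f' > f, so the motorcycle is approaching.
f' = f · v/(v − v_s) ⇒ v_s = v · |1 − f/f'|.
v_s = 338 × |1 − 239/257.8| = 338 × 0.07292 ≈ 24.6 m/s.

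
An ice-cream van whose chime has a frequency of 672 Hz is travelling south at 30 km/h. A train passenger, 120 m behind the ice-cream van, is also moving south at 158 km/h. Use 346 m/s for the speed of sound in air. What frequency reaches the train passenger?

739 Hz

30 km/h = 8.333 m/s; 158 km/h = 43.89 m/s.
The train passenger is behind, so the ice-cream van is moving away from it while the train passenger is moving toward the ice-cream van.
General Doppler shift: f' = f · (v + v_o)/(v + v_s).
f' = 672 × (346 + 43.89)/(346 + 8.333) = 672 × 389.89/354.33 ≈ 739 Hz.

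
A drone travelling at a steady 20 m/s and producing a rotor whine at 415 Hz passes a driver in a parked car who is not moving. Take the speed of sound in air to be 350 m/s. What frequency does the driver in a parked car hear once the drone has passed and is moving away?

Receding: f₂ = f · v/(v + v_s) = 415 × 350/370 ≈ 393 Hz.

393 Hz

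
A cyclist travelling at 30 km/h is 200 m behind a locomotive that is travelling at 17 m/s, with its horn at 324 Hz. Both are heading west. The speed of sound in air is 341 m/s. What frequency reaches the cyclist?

316 Hz

30 km/h = 8.333 m/s.
The cyclist is behind, so the locomotive is moving away from it while the cyclist is moving toward the locomotive.
With source receding and observer approaching, f' = f · (v + v_o)/(v + v_s).
f' = 324 × (341 + 8.333)/(341 + 17) = 324 × 349.33/358 ≈ 316 Hz.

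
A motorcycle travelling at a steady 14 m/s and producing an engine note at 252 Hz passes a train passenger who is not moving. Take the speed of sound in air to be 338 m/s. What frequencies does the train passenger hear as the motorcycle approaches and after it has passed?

263 Hz approaching; 242 Hz receding

Approaching: f₁ = f · v/(v − v_s) = 252 × 338/324 ≈ 263 Hz.
Receding: f₂ = f · v/(v + v_s) = 252 × 338/352 ≈ 242 Hz.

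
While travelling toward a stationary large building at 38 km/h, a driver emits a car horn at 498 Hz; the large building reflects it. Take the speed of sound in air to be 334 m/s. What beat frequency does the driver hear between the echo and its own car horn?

32.5 Hz

38 km/h = 10.56 m/s.
The large building receives the sound from a moving source: f₁ = f₀ · v/(v − v_e) = 498 × 334/323.44 ≈ 514.3 Hz.
On the return leg the driver is a moving observer: f₂ = f₁ · (v + v_e)/v = 514.3 × 344.56/334 ≈ 530.5 Hz.
Beat against the emitted tone: |f₂ − f₀| = 2v_e·f₀/(v − v_e) = 2 × 10.56 × 498/323.44 ≈ 32.5 Hz.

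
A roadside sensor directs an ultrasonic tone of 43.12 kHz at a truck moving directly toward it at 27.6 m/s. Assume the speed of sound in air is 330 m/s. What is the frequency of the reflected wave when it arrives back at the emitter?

At the truck (a moving observer), f₁ = f₀ · (v + u)/v = 43.12 × 357.6/330 ≈ 46.7 kHz.
The reflection then acts as a moving source: f₂ = f₁ · v/(v − u) ≈ 51.0 kHz.
Equivalently f₂ = f₀ · (v + u)/(v − u).

51.0 kHz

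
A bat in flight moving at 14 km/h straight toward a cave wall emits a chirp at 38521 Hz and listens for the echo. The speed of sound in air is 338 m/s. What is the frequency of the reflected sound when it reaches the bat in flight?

39418 Hz

14 km/h = 3.889 m/s.
The cave wall receives the sound from a moving source: f₁ = f₀ · v/(v − v_e) = 38521 × 338/334.11 ≈ 38969 Hz.
On the return leg the bat in flight is a moving observer: f₂ = f₁ · (v + v_e)/v = 38969 × 341.89/338 ≈ 39418 Hz.
Equivalently f₂ = f₀ · (v + v_e)/(v − v_e).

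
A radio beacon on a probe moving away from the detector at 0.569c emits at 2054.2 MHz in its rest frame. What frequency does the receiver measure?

Relativistic Doppler for frequency: f' = f₀ · √((1 − β)/(1 + β)).
f' = 2054.2 × √(0.4310/1.5690) = 2054.2 × 0.52412 ≈ 1076.6 MHz.

1076.6 MHz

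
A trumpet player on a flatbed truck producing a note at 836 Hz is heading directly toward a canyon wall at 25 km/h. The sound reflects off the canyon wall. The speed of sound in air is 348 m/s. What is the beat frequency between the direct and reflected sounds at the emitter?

25 km/h = 6.944 m/s.
The canyon wall receives the sound from a moving source: f₁ = f₀ · v/(v − v_e) = 836 × 348/341.06 ≈ 853.0 Hz.
On the return leg the trumpet player on a flatbed truck is a moving observer: f₂ = f₁ · (v + v_e)/v = 853.0 × 354.94/348 ≈ 870.0 Hz.
Equivalently f₂ = f₀ · (v + v_e)/(v − v_e).
Beat against the emitted tone: |f₂ − f₀| = 2v_e·f₀/(v − v_e) = 2 × 6.944 × 836/341.06 ≈ 34.0 Hz.

34.0 Hz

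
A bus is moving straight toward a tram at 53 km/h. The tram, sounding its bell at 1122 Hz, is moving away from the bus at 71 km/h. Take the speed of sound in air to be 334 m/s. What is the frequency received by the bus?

71 km/h = 19.72 m/s; 53 km/h = 14.72 m/s.
General Doppler shift: f' = f · (v + v_o)/(v + v_s).
f' = 1122 × (334 + 14.72)/(334 + 19.72) = 1122 × 348.72/353.72 ≈ 1106 Hz.

1106 Hz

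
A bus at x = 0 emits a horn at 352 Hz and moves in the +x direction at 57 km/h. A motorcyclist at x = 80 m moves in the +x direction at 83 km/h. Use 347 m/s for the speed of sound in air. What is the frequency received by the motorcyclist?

57 km/h = 15.83 m/s; 83 km/h = 23.06 m/s.
The observer lies on the +x side, so the source is heading toward the observer and the observer is heading away from the source.
General Doppler shift: f' = f · (v − v_o)/(v − v_s).
f' = 352 × (347 − 23.06)/(347 − 15.83) = 352 × 323.94/331.17 ≈ 344 Hz.

344 Hz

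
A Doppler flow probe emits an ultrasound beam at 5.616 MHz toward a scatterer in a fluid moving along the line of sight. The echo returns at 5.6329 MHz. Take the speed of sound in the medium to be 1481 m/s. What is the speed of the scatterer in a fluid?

2.23 m/s

Double Doppler shift off a moving reflector: f₂ = f₀ · (v + u)/(v − u) (u > 0 toward emitter).
Rearranging, u = v · (f₂ − f₀)/(f₂ + f₀) = 1481 × 0.0169/11.2489 ≈ 2.23 m/s.
So the scatterer in a fluid is moving at 2.23 m/s toward the emitter.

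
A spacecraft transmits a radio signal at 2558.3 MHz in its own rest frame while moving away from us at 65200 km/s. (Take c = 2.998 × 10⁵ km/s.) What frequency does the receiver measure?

2051.0 MHz

β = v/c = 65200/299800 = 0.2175.
Relativistic Doppler for frequency: f' = f₀ · √((1 − β)/(1 + β)).
f' = 2558.3 × √(0.7825/1.2175) = 2558.3 × 0.80171 ≈ 2051.0 MHz.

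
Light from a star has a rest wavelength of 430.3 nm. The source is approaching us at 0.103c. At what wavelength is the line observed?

Relativistic Doppler for wavelength: λ' = λ₀ · √((1 − β)/(1 + β)).
λ' = 430.3 × √(0.8970/1.1030) = 430.3 × 0.90180 ≈ 388.0 nm.

388.0 nm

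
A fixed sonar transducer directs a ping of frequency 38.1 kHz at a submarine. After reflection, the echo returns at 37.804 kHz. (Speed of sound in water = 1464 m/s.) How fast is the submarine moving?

Double Doppler shift off a moving reflector: f₂ = f₀ · (v + u)/(v − u) (u > 0 toward emitter).
Rearranging, u = v · (f₂ − f₀)/(f₂ + f₀) = 1464 × -0.296/75.904 ≈ -5.7 m/s.
So the submarine is moving at 5.7 m/s away from the emitter.

5.7 m/s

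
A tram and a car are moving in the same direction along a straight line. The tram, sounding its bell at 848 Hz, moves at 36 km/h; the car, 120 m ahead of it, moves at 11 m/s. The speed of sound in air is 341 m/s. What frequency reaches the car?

845 Hz

36 km/h = 10 m/s.
The car is ahead, so the tram is moving toward it while the car is moving away from the tram.
Both move, so f' = f · (v − v_o)/(v − v_s).
f' = 848 × (341 − 11)/(341 − 10) = 848 × 330/331 ≈ 845 Hz.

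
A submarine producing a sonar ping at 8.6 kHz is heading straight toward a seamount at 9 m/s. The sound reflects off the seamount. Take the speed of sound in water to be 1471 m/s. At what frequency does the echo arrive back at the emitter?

The seamount receives the sound from a moving source: f₁ = f₀ · v/(v − v_e) = 8.6 × 1471/1462 ≈ 8.65 kHz.
On the return leg the submarine is a moving observer: f₂ = f₁ · (v + v_e)/v = 8.65 × 1480/1471 ≈ 8.71 kHz.
Equivalently f₂ = f₀ · (v + v_e)/(v − v_e).

8.71 kHz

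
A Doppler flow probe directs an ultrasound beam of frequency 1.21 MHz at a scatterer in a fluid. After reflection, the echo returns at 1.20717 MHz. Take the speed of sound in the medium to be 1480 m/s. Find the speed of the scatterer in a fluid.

1.73 m/s

Double Doppler shift off a moving reflector: f₂ = f₀ · (v + u)/(v − u) (u > 0 toward emitter).
Rearranging, u = v · (f₂ − f₀)/(f₂ + f₀) = 1480 × -0.00283/2.41717 ≈ -1.73 m/s.
So the scatterer in a fluid is moving at 1.73 m/s away from the emitter.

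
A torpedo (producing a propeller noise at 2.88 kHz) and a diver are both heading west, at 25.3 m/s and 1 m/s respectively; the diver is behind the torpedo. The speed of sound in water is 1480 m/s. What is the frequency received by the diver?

2.83 kHz

The diver is behind, so the torpedo is moving away from it while the diver is moving toward the torpedo.
With source receding and observer approaching, f' = f · (v + v_o)/(v + v_s).
f' = 2.88 × (1480 + 1)/(1480 + 25.3) = 2.88 × 1481/1505.3 ≈ 2.83 kHz.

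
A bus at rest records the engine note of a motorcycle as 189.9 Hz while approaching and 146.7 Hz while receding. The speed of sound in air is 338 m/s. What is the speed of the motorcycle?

f₁/f₂ = (v + v_s)/(v − v_s), so v_s = v · (f₁ − f₂)/(f₁ + f₂).
v_s = 338 × (189.9 − 146.7)/(189.9 + 146.7) = 338 × 43.2/336.6 ≈ 43 m/s.

43 m/s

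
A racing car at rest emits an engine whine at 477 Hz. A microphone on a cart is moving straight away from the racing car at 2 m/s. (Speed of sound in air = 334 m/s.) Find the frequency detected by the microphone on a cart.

474 Hz

Only the observer moves, away from the source, so f' = f · (v − v_o)/v.
f' = 477 × (334 − 2)/334 = 477 × 332/334 ≈ 474 Hz.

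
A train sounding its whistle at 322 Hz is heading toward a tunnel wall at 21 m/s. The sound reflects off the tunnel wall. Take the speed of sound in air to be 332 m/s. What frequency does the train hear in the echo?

365 Hz

The tunnel wall receives the sound from a moving source: f₁ = f₀ · v/(v − v_e) = 322 × 332/311 ≈ 344 Hz.
On the return leg the train is a moving observer: f₂ = f₁ · (v + v_e)/v = 344 × 353/332 ≈ 365 Hz.
Equivalently f₂ = f₀ · (v + v_e)/(v − v_e).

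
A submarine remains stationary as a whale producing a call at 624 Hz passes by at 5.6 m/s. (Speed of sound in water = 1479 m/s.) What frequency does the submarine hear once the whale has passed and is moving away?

Receding: f₂ = f · v/(v + v_s) = 624 × 1479/1484.6 ≈ 622 Hz.

622 Hz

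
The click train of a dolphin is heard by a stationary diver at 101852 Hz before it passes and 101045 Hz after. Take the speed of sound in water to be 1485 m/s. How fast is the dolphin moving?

f₁/f₂ = (v + v_s)/(v − v_s), so v_s = v · (f₁ − f₂)/(f₁ + f₂).
v_s = 1485 × (101852 − 101045)/(101852 + 101045) = 1485 × 807/202897 ≈ 5.9 m/s.

5.9 m/s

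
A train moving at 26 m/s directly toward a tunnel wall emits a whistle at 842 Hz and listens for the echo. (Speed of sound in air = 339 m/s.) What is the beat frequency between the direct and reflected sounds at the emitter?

140 Hz

The tunnel wall receives the sound from a moving source: f₁ = f₀ · v/(v − v_e) = 842 × 339/313 ≈ 911.9 Hz.
On the return leg the train is a moving observer: f₂ = f₁ · (v + v_e)/v = 911.9 × 365/339 ≈ 981.9 Hz.
Beat against the emitted tone: |f₂ − f₀| = 2v_e·f₀/(v − v_e) = 2 × 26 × 842/313 ≈ 140 Hz.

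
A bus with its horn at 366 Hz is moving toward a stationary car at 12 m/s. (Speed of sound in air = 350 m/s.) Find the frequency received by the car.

With the source moving toward a stationary observer, f' = f · v/(v − v_s).
f' = 366 × 350/(350 − 12) = 366 × 350/338 ≈ 379 Hz.

379 Hz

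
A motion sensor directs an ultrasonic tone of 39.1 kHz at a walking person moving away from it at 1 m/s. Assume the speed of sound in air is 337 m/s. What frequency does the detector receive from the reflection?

At the walking person (a moving observer), f₁ = f₀ · (v − u)/v = 39.1 × 336/337 ≈ 39.0 kHz.
The reflection then acts as a moving source: f₂ = f₁ · v/(v + u) ≈ 38.9 kHz.
Equivalently f₂ = f₀ · (v − u)/(v + u).

38.9 kHz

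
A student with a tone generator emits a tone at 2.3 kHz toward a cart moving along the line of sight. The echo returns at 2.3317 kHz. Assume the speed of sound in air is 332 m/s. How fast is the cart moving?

Double Doppler shift off a moving reflector: f₂ = f₀ · (v + u)/(v − u) (u > 0 toward emitter).
Rearranging, u = v · (f₂ − f₀)/(f₂ + f₀) = 332 × 0.0317/4.6317 ≈ 2.27 m/s.
So the cart is moving at 2.27 m/s toward the emitter.

2.27 m/s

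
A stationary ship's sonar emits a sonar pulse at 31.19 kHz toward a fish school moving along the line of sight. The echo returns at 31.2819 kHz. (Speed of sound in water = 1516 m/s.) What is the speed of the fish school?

2.23 m/s

Double Doppler shift off a moving reflector: f₂ = f₀ · (v + u)/(v − u) (u > 0 toward emitter).
Rearranging, u = v · (f₂ − f₀)/(f₂ + f₀) = 1516 × 0.0919/62.4719 ≈ 2.23 m/s.
So the fish school is moving at 2.23 m/s toward the emitter.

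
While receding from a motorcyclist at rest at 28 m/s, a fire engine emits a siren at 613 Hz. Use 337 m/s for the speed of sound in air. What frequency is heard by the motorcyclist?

Only the source moves, away from the listener, so f' = f · v/(v + v_s).
f' = 613 × 337/(337 + 28) = 613 × 337/365 ≈ 566 Hz.

566 Hz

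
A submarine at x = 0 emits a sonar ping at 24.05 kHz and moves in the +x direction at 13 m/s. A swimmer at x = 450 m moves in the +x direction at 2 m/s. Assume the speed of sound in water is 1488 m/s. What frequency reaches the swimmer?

24.2 kHz

The observer lies on the +x side, so the source is heading toward the observer and the observer is heading away from the source.
With source approaching and observer receding, f' = f · (v − v_o)/(v − v_s).
f' = 24.05 × (1488 − 2)/(1488 − 13) = 24.05 × 1486/1475 ≈ 24.2 kHz.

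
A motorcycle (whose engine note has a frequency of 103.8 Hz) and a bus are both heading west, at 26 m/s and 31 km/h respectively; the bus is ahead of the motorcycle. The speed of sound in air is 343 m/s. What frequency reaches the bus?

31 km/h = 8.611 m/s.
The bus is ahead, so the motorcycle is moving toward it while the bus is moving away from the motorcycle.
General Doppler shift: f' = f · (v − v_o)/(v − v_s).
f' = 103.8 × (343 − 8.611)/(343 − 26) = 103.8 × 334.39/317 ≈ 109 Hz.

109 Hz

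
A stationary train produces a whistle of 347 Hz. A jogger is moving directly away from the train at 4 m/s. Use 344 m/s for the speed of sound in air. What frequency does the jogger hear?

Moving observer, stationary source: f' = f · (v − v_o)/v.
f' = 347 × (344 − 4)/344 = 347 × 340/344 ≈ 343 Hz.

343 Hz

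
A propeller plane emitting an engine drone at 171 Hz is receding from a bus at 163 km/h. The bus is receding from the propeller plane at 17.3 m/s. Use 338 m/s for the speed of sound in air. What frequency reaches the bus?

163 km/h = 45.28 m/s.
General Doppler shift: f' = f · (v − v_o)/(v + v_s).
f' = 171 × (338 − 17.3)/(338 + 45.28) = 171 × 320.7/383.28 ≈ 143 Hz.

143 Hz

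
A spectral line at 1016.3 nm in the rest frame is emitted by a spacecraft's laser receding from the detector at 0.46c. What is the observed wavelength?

1671.1 nm

Relativistic Doppler for wavelength: λ' = λ₀ · √((1 + β)/(1 − β)).
λ' = 1016.3 × √(1.4600/0.5400) = 1016.3 × 1.64429 ≈ 1671.1 nm.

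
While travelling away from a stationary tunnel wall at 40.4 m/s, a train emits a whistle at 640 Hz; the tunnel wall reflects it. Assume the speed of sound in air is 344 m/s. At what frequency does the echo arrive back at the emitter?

505 Hz

The tunnel wall receives the sound from a moving source: f₁ = f₀ · v/(v + v_e) = 640 × 344/384.4 ≈ 573 Hz.
On the return leg the train is a moving observer: f₂ = f₁ · (v − v_e)/v = 573 × 303.6/344 ≈ 505 Hz.
Equivalently f₂ = f₀ · (v − v_e)/(v + v_e).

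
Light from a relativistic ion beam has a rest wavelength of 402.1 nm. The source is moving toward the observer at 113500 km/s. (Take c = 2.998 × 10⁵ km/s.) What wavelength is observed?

β = v/c = 113500/299800 = 0.3786.
Relativistic Doppler for wavelength: λ' = λ₀ · √((1 − β)/(1 + β)).
λ' = 402.1 × √(0.6214/1.3786) = 402.1 × 0.67139 ≈ 270.0 nm.

270.0 nm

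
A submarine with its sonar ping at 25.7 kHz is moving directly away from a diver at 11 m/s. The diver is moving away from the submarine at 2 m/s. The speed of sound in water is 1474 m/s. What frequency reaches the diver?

General Doppler shift: f' = f · (v − v_o)/(v + v_s).
f' = 25.7 × (1474 − 2)/(1474 + 11) = 25.7 × 1472/1485 ≈ 25.5 kHz.

25.5 kHz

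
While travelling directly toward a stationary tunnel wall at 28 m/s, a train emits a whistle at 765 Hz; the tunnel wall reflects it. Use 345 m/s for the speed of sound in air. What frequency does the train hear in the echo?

The tunnel wall receives the sound from a moving source: f₁ = f₀ · v/(v − v_e) = 765 × 345/317 ≈ 833 Hz.
On the return leg the train is a moving observer: f₂ = f₁ · (v + v_e)/v = 833 × 373/345 ≈ 900 Hz.

900 Hz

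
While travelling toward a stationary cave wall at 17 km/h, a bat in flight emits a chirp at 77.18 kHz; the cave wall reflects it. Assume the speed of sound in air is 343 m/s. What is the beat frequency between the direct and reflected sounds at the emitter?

2155 Hz

17 km/h = 4.722 m/s.
The cave wall receives the sound from a moving source: f₁ = f₀ · v/(v − v_e) = 77.18 × 343/338.28 ≈ 78.26 kHz.
On the return leg the bat in flight is a moving observer: f₂ = f₁ · (v + v_e)/v = 78.26 × 347.72/343 ≈ 79.33 kHz.
Beat against the emitted tone (with f₀ = 77180 Hz): |f₂ − f₀| = 2v_e·f₀/(v − v_e) = 2 × 4.722 × 77180/338.28 ≈ 2155 Hz.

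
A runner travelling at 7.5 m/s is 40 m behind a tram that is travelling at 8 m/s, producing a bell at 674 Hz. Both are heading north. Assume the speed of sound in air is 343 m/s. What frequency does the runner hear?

673 Hz

The runner is behind, so the tram is moving away from it while the runner is moving toward the tram.
General Doppler shift: f' = f · (v + v_o)/(v + v_s).
f' = 674 × (343 + 7.5)/(343 + 8) = 674 × 350.5/351 ≈ 673 Hz.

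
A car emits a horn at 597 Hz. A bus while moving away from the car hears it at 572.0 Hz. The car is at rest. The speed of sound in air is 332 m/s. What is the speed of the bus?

13.9 m/s

f' = f · (v − v_o)/v ⇒ v_o = v · |f'/f − 1|.
v_o = 332 × |572.0/597 − 1| = 332 × 0.04188 ≈ 13.9 m/s.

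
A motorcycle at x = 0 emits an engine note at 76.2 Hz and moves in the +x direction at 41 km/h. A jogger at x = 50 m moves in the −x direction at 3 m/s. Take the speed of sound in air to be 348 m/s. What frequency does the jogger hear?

41 km/h = 11.39 m/s.
The observer lies on the +x side, so the source is heading toward the observer and the observer is heading toward the source.
Both move, so f' = f · (v + v_o)/(v − v_s).
f' = 76.2 × (348 + 3)/(348 − 11.39) = 76.2 × 351/336.61 ≈ 79 Hz.

79 Hz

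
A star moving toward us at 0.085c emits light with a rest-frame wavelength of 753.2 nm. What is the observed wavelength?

Relativistic Doppler for wavelength: λ' = λ₀ · √((1 − β)/(1 + β)).
λ' = 753.2 × √(0.9150/1.0850) = 753.2 × 0.91832 ≈ 691.7 nm.

691.7 nm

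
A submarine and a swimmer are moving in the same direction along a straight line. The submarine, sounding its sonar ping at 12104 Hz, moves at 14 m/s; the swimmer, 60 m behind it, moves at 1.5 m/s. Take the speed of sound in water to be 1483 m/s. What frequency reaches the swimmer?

12003 Hz

The swimmer is behind, so the submarine is moving away from it while the swimmer is moving toward the submarine.
With source receding and observer approaching, f' = f · (v + v_o)/(v + v_s).
f' = 12104 × (1483 + 1.5)/(1483 + 14) = 12104 × 1484.5/1497 ≈ 12003 Hz.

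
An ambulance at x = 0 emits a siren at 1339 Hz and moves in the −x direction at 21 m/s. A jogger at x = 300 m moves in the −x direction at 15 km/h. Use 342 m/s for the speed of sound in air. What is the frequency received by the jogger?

1277 Hz

15 km/h = 4.167 m/s.
The observer lies on the +x side, so the source is heading away from the observer and the observer is heading toward the source.
General Doppler shift: f' = f · (v + v_o)/(v + v_s).
f' = 1339 × (342 + 4.167)/(342 + 21) = 1339 × 346.17/363 ≈ 1277 Hz.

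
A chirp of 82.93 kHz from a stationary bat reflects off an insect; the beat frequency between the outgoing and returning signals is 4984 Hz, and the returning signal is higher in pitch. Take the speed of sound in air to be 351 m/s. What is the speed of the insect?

Double Doppler shift off a moving reflector: f₂ = f₀ · (v + u)/(v − u) (u > 0 toward emitter).
Returning signal is higher, so f₂ = f₀ + Δf = 82930 + 4984 = 87914 Hz.
Rearranging, u = v · (f₂ − f₀)/(f₂ + f₀) = 351 × 4984/170844 ≈ 10.2 m/s.
So the insect is moving at 10.2 m/s toward the emitter.

10.2 m/s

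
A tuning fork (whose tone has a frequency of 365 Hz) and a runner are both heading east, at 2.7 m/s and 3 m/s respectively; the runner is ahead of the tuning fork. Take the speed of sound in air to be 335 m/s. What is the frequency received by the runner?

The runner is ahead, so the tuning fork is moving toward it while the runner is moving away from the tuning fork.
With source approaching and observer receding, f' = f · (v − v_o)/(v − v_s).
f' = 365 × (335 − 3)/(335 − 2.7) = 365 × 332/332.3 ≈ 365 Hz.

365 Hz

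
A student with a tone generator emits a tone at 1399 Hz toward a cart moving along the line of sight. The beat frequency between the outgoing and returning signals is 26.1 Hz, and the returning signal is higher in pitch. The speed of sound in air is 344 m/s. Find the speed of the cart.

3.2 m/s

Double Doppler shift off a moving reflector: f₂ = f₀ · (v + u)/(v − u) (u > 0 toward emitter).
Returning signal is higher, so f₂ = f₀ + Δf = 1399 + 26.1 = 1425.1 Hz.
Rearranging, u = v · (f₂ − f₀)/(f₂ + f₀) = 344 × 26.1/2824.1 ≈ 3.2 m/s.
So the cart is moving at 3.2 m/s toward the emitter.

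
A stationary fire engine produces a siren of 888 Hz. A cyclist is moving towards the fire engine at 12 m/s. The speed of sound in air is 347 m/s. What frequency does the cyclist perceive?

Only the observer moves, toward the source, so f' = f · (v + v_o)/v.
f' = 888 × (347 + 12)/347 = 888 × 359/347 ≈ 919 Hz.

919 Hz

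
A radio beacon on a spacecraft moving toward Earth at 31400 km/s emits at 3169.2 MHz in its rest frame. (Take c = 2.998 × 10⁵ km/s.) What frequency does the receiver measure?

β = v/c = 31400/299800 = 0.1047.
Relativistic Doppler for frequency: f' = f₀ · √((1 + β)/(1 − β)).
f' = 3169.2 × √(1.1047/0.8953) = 3169.2 × 1.11085 ≈ 3520.5 MHz.

3520.5 MHz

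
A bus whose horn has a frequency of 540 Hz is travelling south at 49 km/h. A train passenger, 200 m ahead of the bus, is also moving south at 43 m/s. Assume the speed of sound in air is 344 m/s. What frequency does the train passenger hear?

492 Hz

49 km/h = 13.61 m/s.
The train passenger is ahead, so the bus is moving toward it while the train passenger is moving away from the bus.
With source approaching and observer receding, f' = f · (v − v_o)/(v − v_s).
f' = 540 × (344 − 43)/(344 − 13.61) = 540 × 301/330.39 ≈ 492 Hz.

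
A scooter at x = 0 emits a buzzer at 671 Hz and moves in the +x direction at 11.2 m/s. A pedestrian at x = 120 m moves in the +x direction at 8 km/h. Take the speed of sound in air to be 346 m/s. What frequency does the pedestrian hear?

8 km/h = 2.222 m/s.
The observer lies on the +x side, so the source is heading toward the observer and the observer is heading away from the source.
General Doppler shift: f' = f · (v − v_o)/(v − v_s).
f' = 671 × (346 − 2.222)/(346 − 11.2) = 671 × 343.78/334.8 ≈ 689 Hz.

689 Hz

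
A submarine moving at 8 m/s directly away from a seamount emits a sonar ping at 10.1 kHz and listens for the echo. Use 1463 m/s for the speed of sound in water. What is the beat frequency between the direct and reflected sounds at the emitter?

The seamount receives the sound from a moving source: f₁ = f₀ · v/(v + v_e) = 10.1 × 1463/1471 ≈ 10.0451 kHz.
On the return leg the submarine is a moving observer: f₂ = f₁ · (v − v_e)/v = 10.0451 × 1455/1463 ≈ 9.9901 kHz.
Equivalently f₂ = f₀ · (v − v_e)/(v + v_e).
Beat against the emitted tone (with f₀ = 10100 Hz): |f₂ − f₀| = 2v_e·f₀/(v + v_e) = 2 × 8 × 10100/1471 ≈ 110 Hz.

110 Hz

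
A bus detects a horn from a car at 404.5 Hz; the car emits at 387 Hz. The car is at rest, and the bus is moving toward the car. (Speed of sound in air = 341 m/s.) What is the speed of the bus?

15.4 m/s

f' = f · (v + v_o)/v ⇒ v_o = v · |f'/f − 1|.
v_o = 341 × |404.5/387 − 1| = 341 × 0.04522 ≈ 15.4 m/s.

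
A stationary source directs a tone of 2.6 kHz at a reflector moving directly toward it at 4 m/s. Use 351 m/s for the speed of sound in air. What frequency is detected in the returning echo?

At the reflector (a moving observer), f₁ = f₀ · (v + u)/v = 2.6 × 355/351 ≈ 2.63 kHz.
On reflection it acts as a source moving toward the stationary detector: f₂ = f₁ · v/(v − u) = 2.63 × 351/347 ≈ 2.66 kHz.
Equivalently f₂ = f₀ · (v + u)/(v − u).

2.66 kHz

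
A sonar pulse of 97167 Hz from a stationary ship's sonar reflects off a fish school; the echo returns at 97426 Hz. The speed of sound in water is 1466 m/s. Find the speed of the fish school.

1.95 m/s

Double Doppler shift off a moving reflector: f₂ = f₀ · (v + u)/(v − u) (u > 0 toward emitter).
Rearranging, u = v · (f₂ − f₀)/(f₂ + f₀) = 1466 × 259/194593 ≈ 1.95 m/s.
So the fish school is moving at 1.95 m/s toward the emitter.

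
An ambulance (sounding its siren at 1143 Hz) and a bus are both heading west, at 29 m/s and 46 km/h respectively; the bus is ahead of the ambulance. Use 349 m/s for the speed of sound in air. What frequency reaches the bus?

1201 Hz

46 km/h = 12.78 m/s.
The bus is ahead, so the ambulance is moving toward it while the bus is moving away from the ambulance.
With source approaching and observer receding, f' = f · (v − v_o)/(v − v_s).
f' = 1143 × (349 − 12.78)/(349 − 29) = 1143 × 336.22/320 ≈ 1201 Hz.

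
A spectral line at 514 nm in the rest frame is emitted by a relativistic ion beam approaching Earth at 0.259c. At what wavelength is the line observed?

394.3 nm

Relativistic Doppler for wavelength: λ' = λ₀ · √((1 − β)/(1 + β)).
λ' = 514 × √(0.7410/1.2590) = 514 × 0.76718 ≈ 394.3 nm.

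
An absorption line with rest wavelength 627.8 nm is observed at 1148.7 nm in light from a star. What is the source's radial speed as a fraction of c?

λ'/λ₀ = 1.8297 > 1 (redshift), so the source is receding.
λ'/λ₀ = √((1 + β)/(1 − β)) for a receding source ⇒ β = (r² − 1)/(r² + 1) with r = λ'/λ₀.
β = (3.3479 − 1)/(3.3479 + 1) ≈ 0.540.

0.540c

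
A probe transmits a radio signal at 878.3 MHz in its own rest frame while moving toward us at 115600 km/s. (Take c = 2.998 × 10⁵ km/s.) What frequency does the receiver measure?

β = v/c = 115600/299800 = 0.3856.
Relativistic Doppler for frequency: f' = f₀ · √((1 + β)/(1 − β)).
f' = 878.3 × √(1.3856/0.6144) = 878.3 × 1.50172 ≈ 1319.0 MHz.

1319.0 MHz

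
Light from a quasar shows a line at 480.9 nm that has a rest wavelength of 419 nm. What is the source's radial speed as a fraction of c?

0.137

λ'/λ₀ = 1.1477 > 1 (redshift), so the source is receding.
λ'/λ₀ = √((1 + β)/(1 − β)) for a receding source ⇒ β = (r² − 1)/(r² + 1) with r = λ'/λ₀.
β = (1.3173 − 1)/(1.3173 + 1) ≈ 0.137.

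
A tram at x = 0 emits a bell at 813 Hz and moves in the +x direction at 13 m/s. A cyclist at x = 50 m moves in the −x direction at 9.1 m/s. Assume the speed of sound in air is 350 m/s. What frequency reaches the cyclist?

The observer lies on the +x side, so the source is heading toward the observer and the observer is heading toward the source.
Both move, so f' = f · (v + v_o)/(v − v_s).
f' = 813 × (350 + 9.1)/(350 − 13) = 813 × 359.1/337 ≈ 866 Hz.

866 Hz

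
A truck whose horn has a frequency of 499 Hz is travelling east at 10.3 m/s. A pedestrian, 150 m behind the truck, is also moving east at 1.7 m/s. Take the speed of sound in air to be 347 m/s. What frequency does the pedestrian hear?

487 Hz

The pedestrian is behind, so the truck is moving away from it while the pedestrian is moving toward the truck.
With source receding and observer approaching, f' = f · (v + v_o)/(v + v_s).
f' = 499 × (347 + 1.7)/(347 + 10.3) = 499 × 348.7/357.3 ≈ 487 Hz.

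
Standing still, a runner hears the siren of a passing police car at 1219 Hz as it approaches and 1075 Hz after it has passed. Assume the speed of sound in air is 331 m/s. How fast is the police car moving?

20.8 m/s

f₁/f₂ = (v + v_s)/(v − v_s), so v_s = v · (f₁ − f₂)/(f₁ + f₂).
v_s = 331 × (1219 − 1075)/(1219 + 1075) = 331 × 144/2294 ≈ 20.8 m/s.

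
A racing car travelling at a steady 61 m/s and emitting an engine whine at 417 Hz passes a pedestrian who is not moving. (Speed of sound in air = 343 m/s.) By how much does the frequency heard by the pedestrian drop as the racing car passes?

153 Hz

Approaching: f₁ = f · v/(v − v_s) = 417 × 343/282 ≈ 507 Hz.
Receding: f₂ = f · v/(v + v_s) = 417 × 343/404 ≈ 354 Hz.
Drop: f₁ − f₂ = 2f·v·v_s/(v² − v_s²) = 2 × 417 × 343 × 61/(343² − 61²) ≈ 153 Hz.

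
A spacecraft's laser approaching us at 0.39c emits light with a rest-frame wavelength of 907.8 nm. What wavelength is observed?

601.4 nm

Relativistic Doppler for wavelength: λ' = λ₀ · √((1 − β)/(1 + β)).
λ' = 907.8 × √(0.6100/1.3900) = 907.8 × 0.66246 ≈ 601.4 nm.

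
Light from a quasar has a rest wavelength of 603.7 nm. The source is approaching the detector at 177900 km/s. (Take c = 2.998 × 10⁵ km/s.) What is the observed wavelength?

305.0 nm

β = v/c = 177900/299800 = 0.5934.
Relativistic Doppler for wavelength: λ' = λ₀ · √((1 − β)/(1 + β)).
λ' = 603.7 × √(0.4066/1.5934) = 603.7 × 0.50515 ≈ 305.0 nm.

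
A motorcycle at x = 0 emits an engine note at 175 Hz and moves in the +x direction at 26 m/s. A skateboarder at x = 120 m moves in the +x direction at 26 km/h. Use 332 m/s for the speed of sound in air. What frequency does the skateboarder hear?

26 km/h = 7.222 m/s.
The observer lies on the +x side, so the source is heading toward the observer and the observer is heading away from the source.
With source approaching and observer receding, f' = f · (v − v_o)/(v − v_s).
f' = 175 × (332 − 7.222)/(332 − 26) = 175 × 324.78/306 ≈ 186 Hz.

186 Hz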